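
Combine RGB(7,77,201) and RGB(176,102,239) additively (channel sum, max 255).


Additive: each channel = min(255, C₁+C₂)
R: 7+176 = 183 → 183
G: 77+102 = 179 → 179
B: 201+239 = 440 → 255
= RGB(183, 179, 255)


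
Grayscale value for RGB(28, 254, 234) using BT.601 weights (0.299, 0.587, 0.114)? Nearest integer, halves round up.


Gray = 0.299×R + 0.587×G + 0.114×B
Gray = 0.299×28 + 0.587×254 + 0.114×234
Gray = 8.372 + 149.098 + 26.676
Gray = 184.146 → round half up → 184
Gray = 184


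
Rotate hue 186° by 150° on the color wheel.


New hue = (H + rotation) mod 360
New hue = (186 + 150) mod 360
= 336 mod 360
= 336°


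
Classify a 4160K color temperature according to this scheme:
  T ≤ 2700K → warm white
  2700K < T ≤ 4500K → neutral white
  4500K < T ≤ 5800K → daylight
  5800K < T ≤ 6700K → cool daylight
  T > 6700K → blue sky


Temperature: 4160K
2700K < 4160K ≤ 4500K → neutral white
Classification: neutral white


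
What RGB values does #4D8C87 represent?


4D → 77 (R)
8C → 140 (G)
87 → 135 (B)
= RGB(77, 140, 135)


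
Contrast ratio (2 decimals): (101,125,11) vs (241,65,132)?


Linearize each sRGB channel c=v/255: c/12.92 if c ≤ 0.04045 else ((c+0.055)/1.055)^2.4
L = 0.2126×R_lin + 0.7152×G_lin + 0.0722×B_lin
Color 1 (101,125,11):
  R=101: 101/255≈0.3961 > 0.04045 → ((0.3961+0.055)/1.055)^2.4 ≈ 0.13014
  G=125: 125/255≈0.4902 > 0.04045 → ((0.4902+0.055)/1.055)^2.4 ≈ 0.20508
  B=11: 11/255≈0.0431 > 0.04045 → ((0.0431+0.055)/1.055)^2.4 ≈ 0.00335
  L1 = 0.2126×0.13014 + 0.7152×0.20508 + 0.0722×0.00335 ≈ 0.17458
Color 2 (241,65,132):
  R=241: 241/255≈0.9451 > 0.04045 → ((0.9451+0.055)/1.055)^2.4 ≈ 0.87962
  G=65: 65/255≈0.2549 > 0.04045 → ((0.2549+0.055)/1.055)^2.4 ≈ 0.05286
  B=132: 132/255≈0.5176 > 0.04045 → ((0.5176+0.055)/1.055)^2.4 ≈ 0.23074
  L2 = 0.2126×0.87962 + 0.7152×0.05286 + 0.0722×0.23074 ≈ 0.24147
Lighter = 0.24147, Darker = 0.17458
Ratio = (L_lighter + 0.05) / (L_darker + 0.05)
Ratio = (0.24147 + 0.05) / (0.17458 + 0.05) = 0.29147 / 0.22458 ≈ 1.2979
Ratio ≈ 1.30:1


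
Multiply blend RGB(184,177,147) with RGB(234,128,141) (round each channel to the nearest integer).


Multiply: C = A×B/255, rounded to nearest integer
R: 184×234/255 = 43056/255 ≈ 168.847 → 169
G: 177×128/255 = 22656/255 ≈ 88.847 → 89
B: 147×141/255 = 20727/255 ≈ 81.282 → 81
= RGB(169, 89, 81)


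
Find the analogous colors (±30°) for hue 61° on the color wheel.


Base hue: 61°
Left analog: (61 - 30) mod 360 = 31°
Right analog: (61 + 30) mod 360 = 91°
Analogous hues = 31° and 91°


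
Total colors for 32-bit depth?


Colors = 2^bits = 2^32
= 4,294,967,296 colors


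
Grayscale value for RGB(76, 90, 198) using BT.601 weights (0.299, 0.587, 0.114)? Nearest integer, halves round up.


Gray = 0.299×R + 0.587×G + 0.114×B
Gray = 0.299×76 + 0.587×90 + 0.114×198
Gray = 22.724 + 52.830 + 22.572
Gray = 98.126 → round half up → 98
Gray = 98


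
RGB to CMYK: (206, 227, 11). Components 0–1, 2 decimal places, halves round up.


R'=206/255≈0.8078, G'=227/255≈0.8902, B'=11/255≈0.0431
K = 1 - max(R',G',B') = 1 - 227/255 = 28/255 = 0.10980… → 0.11
(1-R'-K)/(1-K) simplifies to (max-R)/max with max = 227:
C = (227-206)/227 = 21/227 = 0.09251… → 0.09
M = (227-227)/227 = 0/227 = 0 → 0.00
Y = (227-11)/227 = 216/227 = 0.95154… → 0.95
= CMYK(0.09, 0.00, 0.95, 0.11)


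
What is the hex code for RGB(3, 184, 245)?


R = 3 → 03 (hex)
G = 184 → B8 (hex)
B = 245 → F5 (hex)
Hex = #03B8F5


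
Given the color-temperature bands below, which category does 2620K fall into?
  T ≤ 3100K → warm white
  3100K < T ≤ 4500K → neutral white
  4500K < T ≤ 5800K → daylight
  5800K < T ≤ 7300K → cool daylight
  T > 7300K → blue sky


Temperature: 2620K
2620K ≤ 3100K → warm white
Classification: warm white


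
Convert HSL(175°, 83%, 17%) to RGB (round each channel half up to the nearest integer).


H=175°, S=0.83, L=0.17
C = (1-|2L-1|)×S = (1-|-0.66|)×0.83 = 0.2822
H' = H/60 = 175/60 ≈ 2.9167; X = C×(1-|H' mod 2 - 1|) ≈ 0.2587
m = L - C/2 = 0.17 - 0.1411 = 0.0289
Sector ⌊H'⌋ = 2 → (R',G',B') = (0.0, 0.2822, ≈0.2587)
RGB = ((R'+m)×255, (G'+m)×255, (B'+m)×255) = (7.3695, 79.3305, 73.33375)
Round half up → RGB(7, 79, 73)


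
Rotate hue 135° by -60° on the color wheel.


New hue = (H + rotation) mod 360
New hue = (135 -60) mod 360
= 75 mod 360
= 75°


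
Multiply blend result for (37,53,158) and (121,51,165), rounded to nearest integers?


Multiply: C = A×B/255, rounded to nearest integer
R: 37×121/255 = 4477/255 ≈ 17.557 → 18
G: 53×51/255 = 2703/255 ≈ 10.600 → 11
B: 158×165/255 = 26070/255 ≈ 102.235 → 102
= RGB(18, 11, 102)


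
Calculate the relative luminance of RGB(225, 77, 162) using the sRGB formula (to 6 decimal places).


Linearize each channel (sRGB transfer function): c = v/255; c_lin = c/12.92 if c ≤ 0.04045, else ((c+0.055)/1.055)^2.4
  R: 225/255 ≈ 0.882353 > 0.04045 → ((0.882353+0.055)/1.055)^2.4 ≈ 0.752942
  G: 77/255 ≈ 0.301961 > 0.04045 → ((0.301961+0.055)/1.055)^2.4 ≈ 0.074214
  B: 162/255 ≈ 0.635294 > 0.04045 → ((0.635294+0.055)/1.055)^2.4 ≈ 0.361307
R_lin = 0.752942, G_lin = 0.074214, B_lin = 0.361307
L = 0.2126×R + 0.7152×G + 0.0722×B
L = 0.2126×0.752942 + 0.7152×0.074214 + 0.0722×0.361307
L ≈ 0.239239


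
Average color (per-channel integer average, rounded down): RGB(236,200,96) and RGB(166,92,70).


Midpoint: each channel = ⌊(C₁+C₂)/2⌋
R: ⌊(236+166)/2⌋ = 201
G: ⌊(200+92)/2⌋ = 146
B: ⌊(96+70)/2⌋ = 83
= RGB(201, 146, 83)


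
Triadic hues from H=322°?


Triadic: equally spaced at 120° intervals
H1 = 322°
H2 = (322 + 120) mod 360 = 82°
H3 = (322 + 240) mod 360 = 202°
Triadic = 322°, 82°, 202°


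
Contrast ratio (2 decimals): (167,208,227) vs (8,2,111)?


Linearize each sRGB channel c=v/255: c/12.92 if c ≤ 0.04045 else ((c+0.055)/1.055)^2.4
L = 0.2126×R_lin + 0.7152×G_lin + 0.0722×B_lin
Color 1 (167,208,227):
  R=167: 167/255≈0.6549 > 0.04045 → ((0.6549+0.055)/1.055)^2.4 ≈ 0.38643
  G=208: 208/255≈0.8157 > 0.04045 → ((0.8157+0.055)/1.055)^2.4 ≈ 0.63076
  B=227: 227/255≈0.8902 > 0.04045 → ((0.8902+0.055)/1.055)^2.4 ≈ 0.76815
  L1 = 0.2126×0.38643 + 0.7152×0.63076 + 0.0722×0.76815 ≈ 0.58873
Color 2 (8,2,111):
  R=8: 8/255≈0.0314 ≤ 0.04045 → 0.0314/12.92 ≈ 0.00243
  G=2: 2/255≈0.0078 ≤ 0.04045 → 0.0078/12.92 ≈ 0.00061
  B=111: 111/255≈0.4353 > 0.04045 → ((0.4353+0.055)/1.055)^2.4 ≈ 0.15896
  L2 = 0.2126×0.00243 + 0.7152×0.00061 + 0.0722×0.15896 ≈ 0.01243
Lighter = 0.58873, Darker = 0.01243
Ratio = (L_lighter + 0.05) / (L_darker + 0.05)
Ratio = (0.58873 + 0.05) / (0.01243 + 0.05) = 0.63873 / 0.06243 ≈ 10.2316
Ratio ≈ 10.23:1


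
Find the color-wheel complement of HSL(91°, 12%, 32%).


Complement = opposite side of color wheel = hue + 180°
H' = (91 + 180) mod 360 = 271°
S and L unchanged.
= HSL(271°, 12%, 32%)


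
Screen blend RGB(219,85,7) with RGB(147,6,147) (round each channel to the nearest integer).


Screen: C = 255 - (255-A)×(255-B)/255, rounded to nearest integer
R: 255 - (255-219)×(255-147)/255 = 255 - 3888/255 ≈ 255 - 15.247 = 239.753 → 240
G: 255 - (255-85)×(255-6)/255 = 255 - 42330/255 ≈ 255 - 166.000 = 89.000 → 89
B: 255 - (255-7)×(255-147)/255 = 255 - 26784/255 ≈ 255 - 105.035 = 149.965 → 150
= RGB(240, 89, 150)


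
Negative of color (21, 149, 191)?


Invert: (255-R, 255-G, 255-B)
R: 255-21 = 234
G: 255-149 = 106
B: 255-191 = 64
= RGB(234, 106, 64)


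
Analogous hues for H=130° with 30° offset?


Base hue: 130°
Left analog: (130 - 30) mod 360 = 100°
Right analog: (130 + 30) mod 360 = 160°
Analogous hues = 100° and 160°


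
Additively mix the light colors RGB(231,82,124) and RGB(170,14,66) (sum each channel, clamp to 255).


Additive: each channel = min(255, C₁+C₂)
R: 231+170 = 401 → 255
G: 82+14 = 96 → 96
B: 124+66 = 190 → 190
= RGB(255, 96, 190)


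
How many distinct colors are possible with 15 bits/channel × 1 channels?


Total bits = 15 bits/channel × 1 channels = 15 bits
Distinct colors = 2^15
= 32,768 colors


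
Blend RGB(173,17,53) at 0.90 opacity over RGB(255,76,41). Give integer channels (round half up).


C = α×F + (1-α)×B, with 1-α = 0.10
R: 0.90×173 + 0.10×255 = 155.70 + 25.50 = 181.20 → 181
G: 0.90×17 + 0.10×76 = 15.30 + 7.60 = 22.90 → 23
B: 0.90×53 + 0.10×41 = 47.70 + 4.10 = 51.80 → 52
= RGB(181, 23, 52)


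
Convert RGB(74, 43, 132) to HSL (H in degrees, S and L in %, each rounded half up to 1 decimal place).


Normalize: R'=74/255≈0.2902, G'=43/255≈0.1686, B'=132/255≈0.5176
Max=132/255, Min=43/255, Δ=Max-Min=89/255
L = (Max+Min)/2 = (132+43)/510 = 175/510 = 0.34313… → L = 34.3%
L ≤ 0.5 → S = Δ/(Max+Min) = 89/(132+43) = 89/175 = 0.50857… → S = 50.9%
(the 1/255 factors cancel in S and H, so raw channel differences can be used)
Max is B' → H = 60 × ((R-G)/Δ + 4) = 60 × ((74-43)/89 + 4)
  31/89 + 4 = 0.3483… + 4 = 4.3483…
  H = 60 × 4.3483… = 260.898…° → H = 260.9°
= HSL(260.9°, 50.9%, 34.3%)


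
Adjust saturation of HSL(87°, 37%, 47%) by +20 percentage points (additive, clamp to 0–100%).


Original S = 37%
Adjustment = +20 percentage points
New S = 37 + (20) = 57
Clamp to [0, 100] → 57
= HSL(87°, 57%, 47%)


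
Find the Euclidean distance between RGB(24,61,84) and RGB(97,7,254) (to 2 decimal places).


d = √[(R₁-R₂)² + (G₁-G₂)² + (B₁-B₂)²]
d = √[(24-97)² + (61-7)² + (84-254)²]
d = √[5329 + 2916 + 28900]
d = √37145
d ≈ 192.73


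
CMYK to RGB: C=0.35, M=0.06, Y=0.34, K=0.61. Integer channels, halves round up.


R = 255 × (1-C) × (1-K) = 255 × 0.65 × 0.39 = 64.6425 → 65
G = 255 × (1-M) × (1-K) = 255 × 0.94 × 0.39 = 93.483 → 93
B = 255 × (1-Y) × (1-K) = 255 × 0.66 × 0.39 = 65.637 → 66
= RGB(65, 93, 66)


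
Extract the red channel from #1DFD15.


Color: #1DFD15
R = 1D = 29
G = FD = 253
B = 15 = 21
Red = 29


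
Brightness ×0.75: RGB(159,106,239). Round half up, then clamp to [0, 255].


Multiply each channel by 0.75, round half up, clamp to [0, 255]
R: 159×0.75 = 119.25 → round → 119
G: 106×0.75 = 79.5 → round → 80
B: 239×0.75 = 179.25 → round → 179
= RGB(119, 80, 179)


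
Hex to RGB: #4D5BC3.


4D → 77 (R)
5B → 91 (G)
C3 → 195 (B)
= RGB(77, 91, 195)


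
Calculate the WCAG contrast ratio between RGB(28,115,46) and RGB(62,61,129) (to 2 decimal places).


Linearize each sRGB channel c=v/255: c/12.92 if c ≤ 0.04045 else ((c+0.055)/1.055)^2.4
L = 0.2126×R_lin + 0.7152×G_lin + 0.0722×B_lin
Color 1 (28,115,46):
  R=28: 28/255≈0.1098 > 0.04045 → ((0.1098+0.055)/1.055)^2.4 ≈ 0.01161
  G=115: 115/255≈0.4510 > 0.04045 → ((0.4510+0.055)/1.055)^2.4 ≈ 0.17144
  B=46: 46/255≈0.1804 > 0.04045 → ((0.1804+0.055)/1.055)^2.4 ≈ 0.02732
  L1 = 0.2126×0.01161 + 0.7152×0.17144 + 0.0722×0.02732 ≈ 0.12706
Color 2 (62,61,129):
  R=62: 62/255≈0.2431 > 0.04045 → ((0.2431+0.055)/1.055)^2.4 ≈ 0.04817
  G=61: 61/255≈0.2392 > 0.04045 → ((0.2392+0.055)/1.055)^2.4 ≈ 0.04667
  B=129: 129/255≈0.5059 > 0.04045 → ((0.5059+0.055)/1.055)^2.4 ≈ 0.21953
  L2 = 0.2126×0.04817 + 0.7152×0.04667 + 0.0722×0.21953 ≈ 0.05947
Lighter = 0.12706, Darker = 0.05947
Ratio = (L_lighter + 0.05) / (L_darker + 0.05)
Ratio = (0.12706 + 0.05) / (0.05947 + 0.05) = 0.17706 / 0.10947 ≈ 1.6175
Ratio ≈ 1.62:1


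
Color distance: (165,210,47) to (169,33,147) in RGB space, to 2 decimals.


d = √[(R₁-R₂)² + (G₁-G₂)² + (B₁-B₂)²]
d = √[(165-169)² + (210-33)² + (47-147)²]
d = √[16 + 31329 + 10000]
d = √41345
d ≈ 203.33


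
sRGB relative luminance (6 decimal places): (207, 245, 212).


Linearize each channel (sRGB transfer function): c = v/255; c_lin = c/12.92 if c ≤ 0.04045, else ((c+0.055)/1.055)^2.4
  R: 207/255 ≈ 0.811765 > 0.04045 → ((0.811765+0.055)/1.055)^2.4 ≈ 0.623960
  G: 245/255 ≈ 0.960784 > 0.04045 → ((0.960784+0.055)/1.055)^2.4 ≈ 0.913099
  B: 212/255 ≈ 0.831373 > 0.04045 → ((0.831373+0.055)/1.055)^2.4 ≈ 0.658375
R_lin = 0.623960, G_lin = 0.913099, B_lin = 0.658375
L = 0.2126×R + 0.7152×G + 0.0722×B
L = 0.2126×0.623960 + 0.7152×0.913099 + 0.0722×0.658375
L ≈ 0.833237


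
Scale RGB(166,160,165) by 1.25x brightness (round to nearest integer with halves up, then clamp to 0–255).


Multiply each channel by 1.25, round half up, clamp to [0, 255]
R: 166×1.25 = 207.5 → round → 208
G: 160×1.25 = 200
B: 165×1.25 = 206.25 → round → 206
= RGB(208, 200, 206)


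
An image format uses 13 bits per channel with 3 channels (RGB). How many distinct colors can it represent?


Total bits = 13 bits/channel × 3 channels = 39 bits
Distinct colors = 2^39
= 549,755,813,888 colors


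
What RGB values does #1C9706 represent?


1C → 28 (R)
97 → 151 (G)
06 → 6 (B)
= RGB(28, 151, 6)


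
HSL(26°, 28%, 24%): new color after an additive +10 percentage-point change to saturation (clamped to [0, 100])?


Original S = 28%
Adjustment = +10 percentage points
New S = 28 + (10) = 38
Clamp to [0, 100] → 38
= HSL(26°, 38%, 24%)


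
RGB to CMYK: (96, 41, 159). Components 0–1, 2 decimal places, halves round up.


R'=96/255≈0.3765, G'=41/255≈0.1608, B'=159/255≈0.6235
K = 1 - max(R',G',B') = 1 - 159/255 = 96/255 = 0.37647… → 0.38
(1-R'-K)/(1-K) simplifies to (max-R)/max with max = 159:
C = (159-96)/159 = 63/159 = 0.39622… → 0.40
M = (159-41)/159 = 118/159 = 0.74213… → 0.74
Y = (159-159)/159 = 0/159 = 0 → 0.00
= CMYK(0.40, 0.74, 0.00, 0.38)


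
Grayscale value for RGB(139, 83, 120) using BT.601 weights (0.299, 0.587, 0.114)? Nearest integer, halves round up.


Gray = 0.299×R + 0.587×G + 0.114×B
Gray = 0.299×139 + 0.587×83 + 0.114×120
Gray = 41.561 + 48.721 + 13.680
Gray = 103.962 → round half up → 104
Gray = 104


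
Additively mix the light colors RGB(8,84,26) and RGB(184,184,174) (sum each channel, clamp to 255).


Additive: each channel = min(255, C₁+C₂)
R: 8+184 = 192 → 192
G: 84+184 = 268 → 255
B: 26+174 = 200 → 200
= RGB(192, 255, 200)


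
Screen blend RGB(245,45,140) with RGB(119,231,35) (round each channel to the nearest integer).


Screen: C = 255 - (255-A)×(255-B)/255, rounded to nearest integer
R: 255 - (255-245)×(255-119)/255 = 255 - 1360/255 ≈ 255 - 5.333 = 249.667 → 250
G: 255 - (255-45)×(255-231)/255 = 255 - 5040/255 ≈ 255 - 19.765 = 235.235 → 235
B: 255 - (255-140)×(255-35)/255 = 255 - 25300/255 ≈ 255 - 99.216 = 155.784 → 156
= RGB(250, 235, 156)


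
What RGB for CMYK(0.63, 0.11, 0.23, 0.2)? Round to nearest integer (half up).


R = 255 × (1-C) × (1-K) = 255 × 0.37 × 0.80 = 75.48 → 75
G = 255 × (1-M) × (1-K) = 255 × 0.89 × 0.80 = 181.56 → 182
B = 255 × (1-Y) × (1-K) = 255 × 0.77 × 0.80 = 157.08 → 157
= RGB(75, 182, 157)


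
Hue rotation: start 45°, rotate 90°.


New hue = (H + rotation) mod 360
New hue = (45 + 90) mod 360
= 135 mod 360
= 135°


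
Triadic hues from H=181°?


Triadic: equally spaced at 120° intervals
H1 = 181°
H2 = (181 + 120) mod 360 = 301°
H3 = (181 + 240) mod 360 = 61°
Triadic = 181°, 301°, 61°


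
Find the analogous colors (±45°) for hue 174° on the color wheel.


Base hue: 174°
Left analog: (174 - 45) mod 360 = 129°
Right analog: (174 + 45) mod 360 = 219°
Analogous hues = 129° and 219°


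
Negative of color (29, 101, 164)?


Invert: (255-R, 255-G, 255-B)
R: 255-29 = 226
G: 255-101 = 154
B: 255-164 = 91
= RGB(226, 154, 91)


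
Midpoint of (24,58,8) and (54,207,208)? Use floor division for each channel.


Midpoint: each channel = ⌊(C₁+C₂)/2⌋
R: ⌊(24+54)/2⌋ = 39
G: ⌊(58+207)/2⌋ = 132
B: ⌊(8+208)/2⌋ = 108
= RGB(39, 132, 108)


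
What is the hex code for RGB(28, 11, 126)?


R = 28 → 1C (hex)
G = 11 → 0B (hex)
B = 126 → 7E (hex)
Hex = #1C0B7E


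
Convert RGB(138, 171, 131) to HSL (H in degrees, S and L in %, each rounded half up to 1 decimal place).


Normalize: R'=138/255≈0.5412, G'=171/255≈0.6706, B'=131/255≈0.5137
Max=171/255, Min=131/255, Δ=Max-Min=40/255
L = (Max+Min)/2 = (171+131)/510 = 302/510 = 0.59215… → L = 59.2%
L > 0.5 → S = Δ/(2-Max-Min) = 40/(510-171-131) = 40/208 = 0.19230… → S = 19.2%
(the 1/255 factors cancel in S and H, so raw channel differences can be used)
Max is G' → H = 60 × ((B-R)/Δ + 2) = 60 × ((131-138)/40 + 2)
  -7/40 + 2 = -0.175 + 2 = 1.825
  H = 60 × 1.825 = 109.5° → H = 109.5°
= HSL(109.5°, 19.2%, 59.2%)


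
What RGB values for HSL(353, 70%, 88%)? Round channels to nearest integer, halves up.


H=353°, S=0.70, L=0.88
C = (1-|2L-1|)×S = (1-|0.76|)×0.70 = 0.168
H' = H/60 = 353/60 ≈ 5.8833; X = C×(1-|H' mod 2 - 1|) = 0.0196
m = L - C/2 = 0.88 - 0.084 = 0.796
Sector ⌊H'⌋ = 5 → (R',G',B') = (0.168, 0.0, 0.0196)
RGB = ((R'+m)×255, (G'+m)×255, (B'+m)×255) = (245.82, 202.98, 207.978)
Round half up → RGB(246, 203, 208)


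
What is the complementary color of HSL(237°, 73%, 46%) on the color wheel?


Complement = opposite side of color wheel = hue + 180°
H' = (237 + 180) mod 360 = 57°
S and L unchanged.
= HSL(57°, 73%, 46%)


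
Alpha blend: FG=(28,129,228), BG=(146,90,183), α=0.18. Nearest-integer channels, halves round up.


C = α×F + (1-α)×B, with 1-α = 0.82
R: 0.18×28 + 0.82×146 = 5.04 + 119.72 = 124.76 → 125
G: 0.18×129 + 0.82×90 = 23.22 + 73.80 = 97.02 → 97
B: 0.18×228 + 0.82×183 = 41.04 + 150.06 = 191.10 → 191
= RGB(125, 97, 191)


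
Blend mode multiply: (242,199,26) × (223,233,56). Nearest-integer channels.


Multiply: C = A×B/255, rounded to nearest integer
R: 242×223/255 = 53966/255 ≈ 211.631 → 212
G: 199×233/255 = 46367/255 ≈ 181.831 → 182
B: 26×56/255 = 1456/255 ≈ 5.710 → 6
= RGB(212, 182, 6)


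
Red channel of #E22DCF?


Color: #E22DCF
R = E2 = 226
G = 2D = 45
B = CF = 207
Red = 226


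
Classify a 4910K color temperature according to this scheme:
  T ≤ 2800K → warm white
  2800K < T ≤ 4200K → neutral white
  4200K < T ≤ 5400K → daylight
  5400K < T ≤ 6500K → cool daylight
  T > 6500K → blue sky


Temperature: 4910K
4200K < 4910K ≤ 5400K → daylight
Classification: daylight


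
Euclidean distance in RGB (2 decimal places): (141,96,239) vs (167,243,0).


d = √[(R₁-R₂)² + (G₁-G₂)² + (B₁-B₂)²]
d = √[(141-167)² + (96-243)² + (239-0)²]
d = √[676 + 21609 + 57121]
d = √79406
d ≈ 281.79


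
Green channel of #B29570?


Color: #B29570
R = B2 = 178
G = 95 = 149
B = 70 = 112
Green = 149


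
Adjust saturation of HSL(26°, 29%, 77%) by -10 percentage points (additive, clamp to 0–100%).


Original S = 29%
Adjustment = -10 percentage points
New S = 29 + (-10) = 19
Clamp to [0, 100] → 19
= HSL(26°, 19%, 77%)


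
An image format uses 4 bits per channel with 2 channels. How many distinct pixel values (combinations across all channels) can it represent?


Total bits = 4 bits/channel × 2 channels = 8 bits
Distinct pixel values = 2^8
= 256 pixel values


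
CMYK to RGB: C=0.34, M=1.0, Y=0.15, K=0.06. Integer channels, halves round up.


R = 255 × (1-C) × (1-K) = 255 × 0.66 × 0.94 = 158.202 → 158
G = 255 × (1-M) × (1-K) = 255 × 0.00 × 0.94 = 0
B = 255 × (1-Y) × (1-K) = 255 × 0.85 × 0.94 = 203.745 → 204
= RGB(158, 0, 204)


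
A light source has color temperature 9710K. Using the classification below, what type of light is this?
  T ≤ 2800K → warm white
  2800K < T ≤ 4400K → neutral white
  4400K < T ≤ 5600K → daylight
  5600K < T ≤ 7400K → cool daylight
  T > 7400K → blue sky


Temperature: 9710K
9710K > 7400K → blue sky
Classification: blue sky


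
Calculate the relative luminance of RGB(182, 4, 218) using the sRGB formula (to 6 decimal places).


Linearize each channel (sRGB transfer function): c = v/255; c_lin = c/12.92 if c ≤ 0.04045, else ((c+0.055)/1.055)^2.4
  R: 182/255 ≈ 0.713725 > 0.04045 → ((0.713725+0.055)/1.055)^2.4 ≈ 0.467784
  G: 4/255 ≈ 0.015686 ≤ 0.04045 → 0.015686/12.92 ≈ 0.001214
  B: 218/255 ≈ 0.854902 > 0.04045 → ((0.854902+0.055)/1.055)^2.4 ≈ 0.701102
R_lin = 0.467784, G_lin = 0.001214, B_lin = 0.701102
L = 0.2126×R + 0.7152×G + 0.0722×B
L = 0.2126×0.467784 + 0.7152×0.001214 + 0.0722×0.701102
L ≈ 0.150939


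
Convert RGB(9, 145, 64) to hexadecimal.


R = 9 → 09 (hex)
G = 145 → 91 (hex)
B = 64 → 40 (hex)
Hex = #099140


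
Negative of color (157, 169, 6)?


Invert: (255-R, 255-G, 255-B)
R: 255-157 = 98
G: 255-169 = 86
B: 255-6 = 249
= RGB(98, 86, 249)


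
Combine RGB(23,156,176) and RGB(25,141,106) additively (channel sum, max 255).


Additive: each channel = min(255, C₁+C₂)
R: 23+25 = 48 → 48
G: 156+141 = 297 → 255
B: 176+106 = 282 → 255
= RGB(48, 255, 255)


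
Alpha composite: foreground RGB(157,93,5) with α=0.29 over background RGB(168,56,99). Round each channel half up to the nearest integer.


C = α×F + (1-α)×B, with 1-α = 0.71
R: 0.29×157 + 0.71×168 = 45.53 + 119.28 = 164.81 → 165
G: 0.29×93 + 0.71×56 = 26.97 + 39.76 = 66.73 → 67
B: 0.29×5 + 0.71×99 = 1.45 + 70.29 = 71.74 → 72
= RGB(165, 67, 72)


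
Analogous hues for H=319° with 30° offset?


Base hue: 319°
Left analog: (319 - 30) mod 360 = 289°
Right analog: (319 + 30) mod 360 = 349°
Analogous hues = 289° and 349°


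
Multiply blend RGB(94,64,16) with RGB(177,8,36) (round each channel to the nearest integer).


Multiply: C = A×B/255, rounded to nearest integer
R: 94×177/255 = 16638/255 ≈ 65.247 → 65
G: 64×8/255 = 512/255 ≈ 2.008 → 2
B: 16×36/255 = 576/255 ≈ 2.259 → 2
= RGB(65, 2, 2)


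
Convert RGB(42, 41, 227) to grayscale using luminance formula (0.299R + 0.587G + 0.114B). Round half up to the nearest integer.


Gray = 0.299×R + 0.587×G + 0.114×B
Gray = 0.299×42 + 0.587×41 + 0.114×227
Gray = 12.558 + 24.067 + 25.878
Gray = 62.503 → round half up → 63
Gray = 63


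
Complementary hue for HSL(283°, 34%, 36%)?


Complement = opposite side of color wheel = hue + 180°
H' = (283 + 180) mod 360 = 103°
S and L unchanged.
= HSL(103°, 34%, 36%)


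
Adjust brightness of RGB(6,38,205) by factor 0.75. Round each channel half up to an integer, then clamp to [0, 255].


Multiply each channel by 0.75, round half up, clamp to [0, 255]
R: 6×0.75 = 4.5 → round → 5
G: 38×0.75 = 28.5 → round → 29
B: 205×0.75 = 153.75 → round → 154
= RGB(5, 29, 154)


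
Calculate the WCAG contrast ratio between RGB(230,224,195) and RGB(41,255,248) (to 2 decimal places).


Linearize each sRGB channel c=v/255: c/12.92 if c ≤ 0.04045 else ((c+0.055)/1.055)^2.4
L = 0.2126×R_lin + 0.7152×G_lin + 0.0722×B_lin
Color 1 (230,224,195):
  R=230: 230/255≈0.9020 > 0.04045 → ((0.9020+0.055)/1.055)^2.4 ≈ 0.79130
  G=224: 224/255≈0.8784 > 0.04045 → ((0.8784+0.055)/1.055)^2.4 ≈ 0.74540
  B=195: 195/255≈0.7647 > 0.04045 → ((0.7647+0.055)/1.055)^2.4 ≈ 0.54572
  L1 = 0.2126×0.79130 + 0.7152×0.74540 + 0.0722×0.54572 ≈ 0.74074
Color 2 (41,255,248):
  R=41: 41/255≈0.1608 > 0.04045 → ((0.1608+0.055)/1.055)^2.4 ≈ 0.02217
  G=255: 255/255≈1.0000 > 0.04045 → ((1.0000+0.055)/1.055)^2.4 ≈ 1.00000
  B=248: 248/255≈0.9725 > 0.04045 → ((0.9725+0.055)/1.055)^2.4 ≈ 0.93869
  L2 = 0.2126×0.02217 + 0.7152×1.00000 + 0.0722×0.93869 ≈ 0.78769
Lighter = 0.78769, Darker = 0.74074
Ratio = (L_lighter + 0.05) / (L_darker + 0.05)
Ratio = (0.78769 + 0.05) / (0.74074 + 0.05) = 0.83769 / 0.79074 ≈ 1.0594
Ratio ≈ 1.06:1


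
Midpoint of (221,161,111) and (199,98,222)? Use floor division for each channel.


Midpoint: each channel = ⌊(C₁+C₂)/2⌋
R: ⌊(221+199)/2⌋ = 210
G: ⌊(161+98)/2⌋ = 129
B: ⌊(111+222)/2⌋ = 166
= RGB(210, 129, 166)


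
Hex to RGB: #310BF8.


31 → 49 (R)
0B → 11 (G)
F8 → 248 (B)
= RGB(49, 11, 248)


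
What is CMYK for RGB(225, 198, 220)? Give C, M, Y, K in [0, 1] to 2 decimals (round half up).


R'=225/255≈0.8824, G'=198/255≈0.7765, B'=220/255≈0.8627
K = 1 - max(R',G',B') = 1 - 225/255 = 30/255 = 0.11764… → 0.12
(1-R'-K)/(1-K) simplifies to (max-R)/max with max = 225:
C = (225-225)/225 = 0/225 = 0 → 0.00
M = (225-198)/225 = 27/225 = 0.12 → 0.12
Y = (225-220)/225 = 5/225 = 0.02222… → 0.02
= CMYK(0.00, 0.12, 0.02, 0.12)


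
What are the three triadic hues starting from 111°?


Triadic: equally spaced at 120° intervals
H1 = 111°
H2 = (111 + 120) mod 360 = 231°
H3 = (111 + 240) mod 360 = 351°
Triadic = 111°, 231°, 351°


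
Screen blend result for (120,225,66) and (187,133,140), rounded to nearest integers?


Screen: C = 255 - (255-A)×(255-B)/255, rounded to nearest integer
R: 255 - (255-120)×(255-187)/255 = 255 - 9180/255 ≈ 255 - 36.000 = 219.000 → 219
G: 255 - (255-225)×(255-133)/255 = 255 - 3660/255 ≈ 255 - 14.353 = 240.647 → 241
B: 255 - (255-66)×(255-140)/255 = 255 - 21735/255 ≈ 255 - 85.235 = 169.765 → 170
= RGB(219, 241, 170)


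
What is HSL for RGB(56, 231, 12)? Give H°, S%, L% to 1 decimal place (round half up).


Normalize: R'=56/255≈0.2196, G'=231/255≈0.9059, B'=12/255≈0.0471
Max=231/255, Min=12/255, Δ=Max-Min=219/255
L = (Max+Min)/2 = (231+12)/510 = 243/510 = 0.47647… → L = 47.6%
L ≤ 0.5 → S = Δ/(Max+Min) = 219/(231+12) = 219/243 = 0.90123… → S = 90.1%
(the 1/255 factors cancel in S and H, so raw channel differences can be used)
Max is G' → H = 60 × ((B-R)/Δ + 2) = 60 × ((12-56)/219 + 2)
  -44/219 + 2 = -0.2009… + 2 = 1.7990…
  H = 60 × 1.7990… = 107.945…° → H = 107.9°
= HSL(107.9°, 90.1%, 47.6%)


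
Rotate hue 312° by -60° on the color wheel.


New hue = (H + rotation) mod 360
New hue = (312 -60) mod 360
= 252 mod 360
= 252°


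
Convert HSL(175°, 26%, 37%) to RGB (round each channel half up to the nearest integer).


H=175°, S=0.26, L=0.37
C = (1-|2L-1|)×S = (1-|-0.26|)×0.26 = 0.1924
H' = H/60 = 175/60 ≈ 2.9167; X = C×(1-|H' mod 2 - 1|) ≈ 0.1764
m = L - C/2 = 0.37 - 0.0962 = 0.2738
Sector ⌊H'⌋ = 2 → (R',G',B') = (0.0, 0.1924, ≈0.1764)
RGB = ((R'+m)×255, (G'+m)×255, (B'+m)×255) = (69.819, 118.881, 114.7925)
Round half up → RGB(70, 119, 115)


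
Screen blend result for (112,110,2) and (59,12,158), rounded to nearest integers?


Screen: C = 255 - (255-A)×(255-B)/255, rounded to nearest integer
R: 255 - (255-112)×(255-59)/255 = 255 - 28028/255 ≈ 255 - 109.914 = 145.086 → 145
G: 255 - (255-110)×(255-12)/255 = 255 - 35235/255 ≈ 255 - 138.176 = 116.824 → 117
B: 255 - (255-2)×(255-158)/255 = 255 - 24541/255 ≈ 255 - 96.239 = 158.761 → 159
= RGB(145, 117, 159)


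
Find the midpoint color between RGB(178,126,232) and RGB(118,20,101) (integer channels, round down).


Midpoint: each channel = ⌊(C₁+C₂)/2⌋
R: ⌊(178+118)/2⌋ = 148
G: ⌊(126+20)/2⌋ = 73
B: ⌊(232+101)/2⌋ = 166
= RGB(148, 73, 166)


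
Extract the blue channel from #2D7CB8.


Color: #2D7CB8
R = 2D = 45
G = 7C = 124
B = B8 = 184
Blue = 184


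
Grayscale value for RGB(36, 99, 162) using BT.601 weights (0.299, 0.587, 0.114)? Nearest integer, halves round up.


Gray = 0.299×R + 0.587×G + 0.114×B
Gray = 0.299×36 + 0.587×99 + 0.114×162
Gray = 10.764 + 58.113 + 18.468
Gray = 87.345 → round half up → 87
Gray = 87


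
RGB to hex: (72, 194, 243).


R = 72 → 48 (hex)
G = 194 → C2 (hex)
B = 243 → F3 (hex)
Hex = #48C2F3


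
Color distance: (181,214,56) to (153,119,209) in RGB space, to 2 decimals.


d = √[(R₁-R₂)² + (G₁-G₂)² + (B₁-B₂)²]
d = √[(181-153)² + (214-119)² + (56-209)²]
d = √[784 + 9025 + 23409]
d = √33218
d ≈ 182.26


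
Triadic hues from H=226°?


Triadic: equally spaced at 120° intervals
H1 = 226°
H2 = (226 + 120) mod 360 = 346°
H3 = (226 + 240) mod 360 = 106°
Triadic = 226°, 346°, 106°


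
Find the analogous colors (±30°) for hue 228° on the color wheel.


Base hue: 228°
Left analog: (228 - 30) mod 360 = 198°
Right analog: (228 + 30) mod 360 = 258°
Analogous hues = 198° and 258°


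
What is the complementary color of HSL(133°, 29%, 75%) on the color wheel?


Complement = opposite side of color wheel = hue + 180°
H' = (133 + 180) mod 360 = 313°
S and L unchanged.
= HSL(313°, 29%, 75%)


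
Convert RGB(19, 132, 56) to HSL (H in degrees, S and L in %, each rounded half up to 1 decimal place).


Normalize: R'=19/255≈0.0745, G'=132/255≈0.5176, B'=56/255≈0.2196
Max=132/255, Min=19/255, Δ=Max-Min=113/255
L = (Max+Min)/2 = (132+19)/510 = 151/510 = 0.29607… → L = 29.6%
L ≤ 0.5 → S = Δ/(Max+Min) = 113/(132+19) = 113/151 = 0.74834… → S = 74.8%
(the 1/255 factors cancel in S and H, so raw channel differences can be used)
Max is G' → H = 60 × ((B-R)/Δ + 2) = 60 × ((56-19)/113 + 2)
  37/113 + 2 = 0.3274… + 2 = 2.3274…
  H = 60 × 2.3274… = 139.646…° → H = 139.6°
= HSL(139.6°, 74.8%, 29.6%)


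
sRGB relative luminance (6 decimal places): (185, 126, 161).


Linearize each channel (sRGB transfer function): c = v/255; c_lin = c/12.92 if c ≤ 0.04045, else ((c+0.055)/1.055)^2.4
  R: 185/255 ≈ 0.725490 > 0.04045 → ((0.725490+0.055)/1.055)^2.4 ≈ 0.485150
  G: 126/255 ≈ 0.494118 > 0.04045 → ((0.494118+0.055)/1.055)^2.4 ≈ 0.208637
  B: 161/255 ≈ 0.631373 > 0.04045 → ((0.631373+0.055)/1.055)^2.4 ≈ 0.356400
R_lin = 0.485150, G_lin = 0.208637, B_lin = 0.356400
L = 0.2126×R + 0.7152×G + 0.0722×B
L = 0.2126×0.485150 + 0.7152×0.208637 + 0.0722×0.356400
L ≈ 0.278092


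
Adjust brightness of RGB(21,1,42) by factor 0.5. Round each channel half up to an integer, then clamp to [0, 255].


Multiply each channel by 0.5, round half up, clamp to [0, 255]
R: 21×0.5 = 10.5 → round → 11
G: 1×0.5 = 0.5 → round → 1
B: 42×0.5 = 21
= RGB(11, 1, 21)


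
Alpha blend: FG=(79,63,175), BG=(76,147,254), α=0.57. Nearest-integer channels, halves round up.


C = α×F + (1-α)×B, with 1-α = 0.43
R: 0.57×79 + 0.43×76 = 45.03 + 32.68 = 77.71 → 78
G: 0.57×63 + 0.43×147 = 35.91 + 63.21 = 99.12 → 99
B: 0.57×175 + 0.43×254 = 99.75 + 109.22 = 208.97 → 209
= RGB(78, 99, 209)


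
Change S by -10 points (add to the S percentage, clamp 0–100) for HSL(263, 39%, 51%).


Original S = 39%
Adjustment = -10 percentage points
New S = 39 + (-10) = 29
Clamp to [0, 100] → 29
= HSL(263°, 29%, 51%)


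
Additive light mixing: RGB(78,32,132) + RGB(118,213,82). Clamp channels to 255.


Additive: each channel = min(255, C₁+C₂)
R: 78+118 = 196 → 196
G: 32+213 = 245 → 245
B: 132+82 = 214 → 214
= RGB(196, 245, 214)


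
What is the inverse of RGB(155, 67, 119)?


Invert: (255-R, 255-G, 255-B)
R: 255-155 = 100
G: 255-67 = 188
B: 255-119 = 136
= RGB(100, 188, 136)


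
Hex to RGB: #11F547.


11 → 17 (R)
F5 → 245 (G)
47 → 71 (B)
= RGB(17, 245, 71)


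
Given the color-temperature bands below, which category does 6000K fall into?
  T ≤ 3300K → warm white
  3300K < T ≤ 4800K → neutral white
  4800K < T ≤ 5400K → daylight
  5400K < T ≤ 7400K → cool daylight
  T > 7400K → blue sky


Temperature: 6000K
5400K < 6000K ≤ 7400K → cool daylight
Classification: cool daylight


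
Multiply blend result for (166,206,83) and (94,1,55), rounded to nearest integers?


Multiply: C = A×B/255, rounded to nearest integer
R: 166×94/255 = 15604/255 ≈ 61.192 → 61
G: 206×1/255 = 206/255 ≈ 0.808 → 1
B: 83×55/255 = 4565/255 ≈ 17.902 → 18
= RGB(61, 1, 18)


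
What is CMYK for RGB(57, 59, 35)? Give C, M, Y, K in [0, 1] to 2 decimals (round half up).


R'=57/255≈0.2235, G'=59/255≈0.2314, B'=35/255≈0.1373
K = 1 - max(R',G',B') = 1 - 59/255 = 196/255 = 0.76862… → 0.77
(1-R'-K)/(1-K) simplifies to (max-R)/max with max = 59:
C = (59-57)/59 = 2/59 = 0.03389… → 0.03
M = (59-59)/59 = 0/59 = 0 → 0.00
Y = (59-35)/59 = 24/59 = 0.40677… → 0.41
= CMYK(0.03, 0.00, 0.41, 0.77)


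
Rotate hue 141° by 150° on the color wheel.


New hue = (H + rotation) mod 360
New hue = (141 + 150) mod 360
= 291 mod 360
= 291°


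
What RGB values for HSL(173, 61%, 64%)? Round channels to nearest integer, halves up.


H=173°, S=0.61, L=0.64
C = (1-|2L-1|)×S = (1-|0.28|)×0.61 = 0.4392
H' = H/60 = 173/60 ≈ 2.8833; X = C×(1-|H' mod 2 - 1|) = 0.38796
m = L - C/2 = 0.64 - 0.2196 = 0.4204
Sector ⌊H'⌋ = 2 → (R',G',B') = (0.0, 0.4392, 0.38796)
RGB = ((R'+m)×255, (G'+m)×255, (B'+m)×255) = (107.202, 219.198, 206.1318)
Round half up → RGB(107, 219, 206)


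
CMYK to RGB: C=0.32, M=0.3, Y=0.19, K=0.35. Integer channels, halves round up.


R = 255 × (1-C) × (1-K) = 255 × 0.68 × 0.65 = 112.71 → 113
G = 255 × (1-M) × (1-K) = 255 × 0.70 × 0.65 = 116.025 → 116
B = 255 × (1-Y) × (1-K) = 255 × 0.81 × 0.65 = 134.2575 → 134
= RGB(113, 116, 134)


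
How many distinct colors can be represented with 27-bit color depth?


Colors = 2^bits = 2^27
= 134,217,728 colors


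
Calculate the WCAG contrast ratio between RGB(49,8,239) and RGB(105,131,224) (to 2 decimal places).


Linearize each sRGB channel c=v/255: c/12.92 if c ≤ 0.04045 else ((c+0.055)/1.055)^2.4
L = 0.2126×R_lin + 0.7152×G_lin + 0.0722×B_lin
Color 1 (49,8,239):
  R=49: 49/255≈0.1922 > 0.04045 → ((0.1922+0.055)/1.055)^2.4 ≈ 0.03071
  G=8: 8/255≈0.0314 ≤ 0.04045 → 0.0314/12.92 ≈ 0.00243
  B=239: 239/255≈0.9373 > 0.04045 → ((0.9373+0.055)/1.055)^2.4 ≈ 0.86316
  L1 = 0.2126×0.03071 + 0.7152×0.00243 + 0.0722×0.86316 ≈ 0.07059
Color 2 (105,131,224):
  R=105: 105/255≈0.4118 > 0.04045 → ((0.4118+0.055)/1.055)^2.4 ≈ 0.14126
  G=131: 131/255≈0.5137 > 0.04045 → ((0.5137+0.055)/1.055)^2.4 ≈ 0.22697
  B=224: 224/255≈0.8784 > 0.04045 → ((0.8784+0.055)/1.055)^2.4 ≈ 0.74540
  L2 = 0.2126×0.14126 + 0.7152×0.22697 + 0.0722×0.74540 ≈ 0.24618
Lighter = 0.24618, Darker = 0.07059
Ratio = (L_lighter + 0.05) / (L_darker + 0.05)
Ratio = (0.24618 + 0.05) / (0.07059 + 0.05) = 0.29618 / 0.12059 ≈ 2.4561
Ratio ≈ 2.46:1


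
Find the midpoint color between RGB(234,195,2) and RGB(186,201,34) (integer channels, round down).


Midpoint: each channel = ⌊(C₁+C₂)/2⌋
R: ⌊(234+186)/2⌋ = 210
G: ⌊(195+201)/2⌋ = 198
B: ⌊(2+34)/2⌋ = 18
= RGB(210, 198, 18)


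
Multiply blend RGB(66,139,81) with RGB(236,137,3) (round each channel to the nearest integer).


Multiply: C = A×B/255, rounded to nearest integer
R: 66×236/255 = 15576/255 ≈ 61.082 → 61
G: 139×137/255 = 19043/255 ≈ 74.678 → 75
B: 81×3/255 = 243/255 ≈ 0.953 → 1
= RGB(61, 75, 1)


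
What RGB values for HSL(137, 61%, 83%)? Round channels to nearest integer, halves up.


H=137°, S=0.61, L=0.83
C = (1-|2L-1|)×S = (1-|0.66|)×0.61 = 0.2074
H' = H/60 = 137/60 ≈ 2.2833; X = C×(1-|H' mod 2 - 1|) ≈ 0.0588
m = L - C/2 = 0.83 - 0.1037 = 0.7263
Sector ⌊H'⌋ = 2 → (R',G',B') = (0.0, 0.2074, ≈0.0588)
RGB = ((R'+m)×255, (G'+m)×255, (B'+m)×255) = (185.2065, 238.0935, 200.19115)
Round half up → RGB(185, 238, 200)


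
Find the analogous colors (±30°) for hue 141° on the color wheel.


Base hue: 141°
Left analog: (141 - 30) mod 360 = 111°
Right analog: (141 + 30) mod 360 = 171°
Analogous hues = 111° and 171°


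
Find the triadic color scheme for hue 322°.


Triadic: equally spaced at 120° intervals
H1 = 322°
H2 = (322 + 120) mod 360 = 82°
H3 = (322 + 240) mod 360 = 202°
Triadic = 322°, 82°, 202°


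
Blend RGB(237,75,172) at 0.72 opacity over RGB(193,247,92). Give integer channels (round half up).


C = α×F + (1-α)×B, with 1-α = 0.28
R: 0.72×237 + 0.28×193 = 170.64 + 54.04 = 224.68 → 225
G: 0.72×75 + 0.28×247 = 54.00 + 69.16 = 123.16 → 123
B: 0.72×172 + 0.28×92 = 123.84 + 25.76 = 149.60 → 150
= RGB(225, 123, 150)


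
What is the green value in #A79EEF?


Color: #A79EEF
R = A7 = 167
G = 9E = 158
B = EF = 239
Green = 158


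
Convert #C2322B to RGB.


C2 → 194 (R)
32 → 50 (G)
2B → 43 (B)
= RGB(194, 50, 43)


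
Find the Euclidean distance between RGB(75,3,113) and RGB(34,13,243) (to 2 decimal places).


d = √[(R₁-R₂)² + (G₁-G₂)² + (B₁-B₂)²]
d = √[(75-34)² + (3-13)² + (113-243)²]
d = √[1681 + 100 + 16900]
d = √18681
d ≈ 136.68


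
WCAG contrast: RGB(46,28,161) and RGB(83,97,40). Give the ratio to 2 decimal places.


Linearize each sRGB channel c=v/255: c/12.92 if c ≤ 0.04045 else ((c+0.055)/1.055)^2.4
L = 0.2126×R_lin + 0.7152×G_lin + 0.0722×B_lin
Color 1 (46,28,161):
  R=46: 46/255≈0.1804 > 0.04045 → ((0.1804+0.055)/1.055)^2.4 ≈ 0.02732
  G=28: 28/255≈0.1098 > 0.04045 → ((0.1098+0.055)/1.055)^2.4 ≈ 0.01161
  B=161: 161/255≈0.6314 > 0.04045 → ((0.6314+0.055)/1.055)^2.4 ≈ 0.35640
  L1 = 0.2126×0.02732 + 0.7152×0.01161 + 0.0722×0.35640 ≈ 0.03985
Color 2 (83,97,40):
  R=83: 83/255≈0.3255 > 0.04045 → ((0.3255+0.055)/1.055)^2.4 ≈ 0.08650
  G=97: 97/255≈0.3804 > 0.04045 → ((0.3804+0.055)/1.055)^2.4 ≈ 0.11954
  B=40: 40/255≈0.1569 > 0.04045 → ((0.1569+0.055)/1.055)^2.4 ≈ 0.02122
  L2 = 0.2126×0.08650 + 0.7152×0.11954 + 0.0722×0.02122 ≈ 0.10542
Lighter = 0.10542, Darker = 0.03985
Ratio = (L_lighter + 0.05) / (L_darker + 0.05)
Ratio = (0.10542 + 0.05) / (0.03985 + 0.05) = 0.15542 / 0.08985 ≈ 1.7298
Ratio ≈ 1.73:1


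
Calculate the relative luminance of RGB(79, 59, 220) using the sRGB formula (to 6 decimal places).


Linearize each channel (sRGB transfer function): c = v/255; c_lin = c/12.92 if c ≤ 0.04045, else ((c+0.055)/1.055)^2.4
  R: 79/255 ≈ 0.309804 > 0.04045 → ((0.309804+0.055)/1.055)^2.4 ≈ 0.078187
  G: 59/255 ≈ 0.231373 > 0.04045 → ((0.231373+0.055)/1.055)^2.4 ≈ 0.043735
  B: 220/255 ≈ 0.862745 > 0.04045 → ((0.862745+0.055)/1.055)^2.4 ≈ 0.715694
R_lin = 0.078187, G_lin = 0.043735, B_lin = 0.715694
L = 0.2126×R + 0.7152×G + 0.0722×B
L = 0.2126×0.078187 + 0.7152×0.043735 + 0.0722×0.715694
L ≈ 0.099575


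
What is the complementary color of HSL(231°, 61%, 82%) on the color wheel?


Complement = opposite side of color wheel = hue + 180°
H' = (231 + 180) mod 360 = 51°
S and L unchanged.
= HSL(51°, 61%, 82%)


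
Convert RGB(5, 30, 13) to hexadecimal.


R = 5 → 05 (hex)
G = 30 → 1E (hex)
B = 13 → 0D (hex)
Hex = #051E0D


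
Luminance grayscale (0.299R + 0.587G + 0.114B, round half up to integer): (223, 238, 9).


Gray = 0.299×R + 0.587×G + 0.114×B
Gray = 0.299×223 + 0.587×238 + 0.114×9
Gray = 66.677 + 139.706 + 1.026
Gray = 207.409 → round half up → 207
Gray = 207


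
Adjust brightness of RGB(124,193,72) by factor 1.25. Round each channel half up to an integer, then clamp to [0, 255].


Multiply each channel by 1.25, round half up, clamp to [0, 255]
R: 124×1.25 = 155
G: 193×1.25 = 241.25 → round → 241
B: 72×1.25 = 90
= RGB(155, 241, 90)


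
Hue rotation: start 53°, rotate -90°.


New hue = (H + rotation) mod 360
New hue = (53 -90) mod 360
= -37 mod 360
= 323°


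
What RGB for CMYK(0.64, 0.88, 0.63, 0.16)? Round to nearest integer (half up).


R = 255 × (1-C) × (1-K) = 255 × 0.36 × 0.84 = 77.112 → 77
G = 255 × (1-M) × (1-K) = 255 × 0.12 × 0.84 = 25.704 → 26
B = 255 × (1-Y) × (1-K) = 255 × 0.37 × 0.84 = 79.254 → 79
= RGB(77, 26, 79)


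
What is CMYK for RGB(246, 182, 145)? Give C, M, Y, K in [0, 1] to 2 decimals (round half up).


R'=246/255≈0.9647, G'=182/255≈0.7137, B'=145/255≈0.5686
K = 1 - max(R',G',B') = 1 - 246/255 = 9/255 = 0.03529… → 0.04
(1-R'-K)/(1-K) simplifies to (max-R)/max with max = 246:
C = (246-246)/246 = 0/246 = 0 → 0.00
M = (246-182)/246 = 64/246 = 0.26016… → 0.26
Y = (246-145)/246 = 101/246 = 0.41056… → 0.41
= CMYK(0.00, 0.26, 0.41, 0.04)
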